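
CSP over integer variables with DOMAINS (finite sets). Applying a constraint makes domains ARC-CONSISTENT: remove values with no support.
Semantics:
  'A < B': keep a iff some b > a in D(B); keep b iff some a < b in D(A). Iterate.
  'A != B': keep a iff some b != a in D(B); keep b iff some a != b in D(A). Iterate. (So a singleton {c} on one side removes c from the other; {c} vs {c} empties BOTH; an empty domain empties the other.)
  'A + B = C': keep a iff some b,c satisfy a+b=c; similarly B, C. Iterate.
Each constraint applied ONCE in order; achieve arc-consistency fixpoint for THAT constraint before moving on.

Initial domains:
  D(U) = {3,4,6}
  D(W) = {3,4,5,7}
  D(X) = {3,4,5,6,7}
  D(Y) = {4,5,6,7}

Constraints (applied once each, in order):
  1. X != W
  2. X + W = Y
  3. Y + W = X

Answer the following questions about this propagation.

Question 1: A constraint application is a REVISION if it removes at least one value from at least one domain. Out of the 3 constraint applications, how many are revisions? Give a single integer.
Answer: 2

Derivation:
Constraint 1 (X != W) on D(X)={3,4,5,6,7} D(W)={3,4,5,7}: no change => not a revision
Constraint 2 (X + W = Y) on D(X)={3,4,5,6,7} D(W)={3,4,5,7} D(Y)={4,5,6,7}: X {3,4,5,6,7}->{3,4}; W {3,4,5,7}->{3,4}; Y {4,5,6,7}->{6,7} => REVISION
Constraint 3 (Y + W = X) on D(Y)={6,7} D(W)={3,4} D(X)={3,4}: Y {6,7}->{}; W {3,4}->{}; X {3,4}->{} => REVISION
Total revisions = 2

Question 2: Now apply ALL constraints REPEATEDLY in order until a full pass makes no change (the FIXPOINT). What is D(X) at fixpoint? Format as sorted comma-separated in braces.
pass 0 (initial): D(X)={3,4,5,6,7}
pass 1: W {3,4,5,7}->{}; X {3,4,5,6,7}->{}; Y {4,5,6,7}->{}
pass 2: no change
Fixpoint after 2 passes: D(X) = {}

Answer: {}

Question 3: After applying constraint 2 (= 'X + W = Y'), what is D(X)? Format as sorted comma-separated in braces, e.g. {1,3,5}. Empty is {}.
Answer: {3,4}

Derivation:
Constraint 1 (X != W) on D(X)={3,4,5,6,7} D(W)={3,4,5,7}: no change
Constraint 2 (X + W = Y) on D(X)={3,4,5,6,7} D(W)={3,4,5,7} D(Y)={4,5,6,7}: X {3,4,5,6,7}->{3,4}; W {3,4,5,7}->{3,4}; Y {4,5,6,7}->{6,7}
So after constraint 2: D(X) = {3,4}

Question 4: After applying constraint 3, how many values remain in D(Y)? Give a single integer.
Answer: 0

Derivation:
Constraint 1 (X != W) on D(X)={3,4,5,6,7} D(W)={3,4,5,7}: no change
Constraint 2 (X + W = Y) on D(X)={3,4,5,6,7} D(W)={3,4,5,7} D(Y)={4,5,6,7}: X {3,4,5,6,7}->{3,4}; W {3,4,5,7}->{3,4}; Y {4,5,6,7}->{6,7}
Constraint 3 (Y + W = X) on D(Y)={6,7} D(W)={3,4} D(X)={3,4}: Y {6,7}->{}; W {3,4}->{}; X {3,4}->{}
So after constraint 3: D(Y)={}, size = 0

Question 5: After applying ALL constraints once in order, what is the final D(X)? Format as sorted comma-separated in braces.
Answer: {}

Derivation:
Constraint 1 (X != W) on D(X)={3,4,5,6,7} D(W)={3,4,5,7}: no change
Constraint 2 (X + W = Y) on D(X)={3,4,5,6,7} D(W)={3,4,5,7} D(Y)={4,5,6,7}: X {3,4,5,6,7}->{3,4}; W {3,4,5,7}->{3,4}; Y {4,5,6,7}->{6,7}
Constraint 3 (Y + W = X) on D(Y)={6,7} D(W)={3,4} D(X)={3,4}: Y {6,7}->{}; W {3,4}->{}; X {3,4}->{}
So after all 3 constraints: D(X) = {}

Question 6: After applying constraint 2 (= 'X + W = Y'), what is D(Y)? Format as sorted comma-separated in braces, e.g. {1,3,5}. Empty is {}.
Answer: {6,7}

Derivation:
Constraint 1 (X != W) on D(X)={3,4,5,6,7} D(W)={3,4,5,7}: no change
Constraint 2 (X + W = Y) on D(X)={3,4,5,6,7} D(W)={3,4,5,7} D(Y)={4,5,6,7}: X {3,4,5,6,7}->{3,4}; W {3,4,5,7}->{3,4}; Y {4,5,6,7}->{6,7}
So after constraint 2: D(Y) = {6,7}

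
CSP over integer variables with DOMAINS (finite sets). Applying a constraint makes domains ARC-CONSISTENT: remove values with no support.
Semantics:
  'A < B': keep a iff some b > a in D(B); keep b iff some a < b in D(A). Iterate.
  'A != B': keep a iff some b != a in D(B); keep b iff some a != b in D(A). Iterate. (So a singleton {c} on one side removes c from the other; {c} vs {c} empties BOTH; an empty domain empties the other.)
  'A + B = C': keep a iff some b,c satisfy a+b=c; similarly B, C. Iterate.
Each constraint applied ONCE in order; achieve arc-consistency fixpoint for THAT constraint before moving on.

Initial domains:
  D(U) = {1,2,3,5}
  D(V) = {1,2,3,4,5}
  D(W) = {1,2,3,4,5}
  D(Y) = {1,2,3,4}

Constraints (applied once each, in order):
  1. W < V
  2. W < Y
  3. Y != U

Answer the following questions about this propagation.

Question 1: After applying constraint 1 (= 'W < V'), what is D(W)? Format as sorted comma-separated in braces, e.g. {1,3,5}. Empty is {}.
Constraint 1 (W < V) on D(W)={1,2,3,4,5} D(V)={1,2,3,4,5}: W {1,2,3,4,5}->{1,2,3,4}; V {1,2,3,4,5}->{2,3,4,5}
So after constraint 1: D(W) = {1,2,3,4}

Answer: {1,2,3,4}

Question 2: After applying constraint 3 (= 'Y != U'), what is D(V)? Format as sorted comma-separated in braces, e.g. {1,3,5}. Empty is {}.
Answer: {2,3,4,5}

Derivation:
Constraint 1 (W < V) on D(W)={1,2,3,4,5} D(V)={1,2,3,4,5}: W {1,2,3,4,5}->{1,2,3,4}; V {1,2,3,4,5}->{2,3,4,5}
Constraint 2 (W < Y) on D(W)={1,2,3,4} D(Y)={1,2,3,4}: W {1,2,3,4}->{1,2,3}; Y {1,2,3,4}->{2,3,4}
Constraint 3 (Y != U) on D(Y)={2,3,4} D(U)={1,2,3,5}: no change
So after constraint 3: D(V) = {2,3,4,5}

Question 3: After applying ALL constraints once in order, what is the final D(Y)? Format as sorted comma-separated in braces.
Answer: {2,3,4}

Derivation:
Constraint 1 (W < V) on D(W)={1,2,3,4,5} D(V)={1,2,3,4,5}: W {1,2,3,4,5}->{1,2,3,4}; V {1,2,3,4,5}->{2,3,4,5}
Constraint 2 (W < Y) on D(W)={1,2,3,4} D(Y)={1,2,3,4}: W {1,2,3,4}->{1,2,3}; Y {1,2,3,4}->{2,3,4}
Constraint 3 (Y != U) on D(Y)={2,3,4} D(U)={1,2,3,5}: no change
So after all 3 constraints: D(Y) = {2,3,4}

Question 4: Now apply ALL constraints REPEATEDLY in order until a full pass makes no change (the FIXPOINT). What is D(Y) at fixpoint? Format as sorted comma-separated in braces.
Answer: {2,3,4}

Derivation:
pass 0 (initial): D(Y)={1,2,3,4}
pass 1: V {1,2,3,4,5}->{2,3,4,5}; W {1,2,3,4,5}->{1,2,3}; Y {1,2,3,4}->{2,3,4}
pass 2: no change
Fixpoint after 2 passes: D(Y) = {2,3,4}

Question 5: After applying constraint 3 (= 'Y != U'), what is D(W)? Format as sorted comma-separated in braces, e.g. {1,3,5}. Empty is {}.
Constraint 1 (W < V) on D(W)={1,2,3,4,5} D(V)={1,2,3,4,5}: W {1,2,3,4,5}->{1,2,3,4}; V {1,2,3,4,5}->{2,3,4,5}
Constraint 2 (W < Y) on D(W)={1,2,3,4} D(Y)={1,2,3,4}: W {1,2,3,4}->{1,2,3}; Y {1,2,3,4}->{2,3,4}
Constraint 3 (Y != U) on D(Y)={2,3,4} D(U)={1,2,3,5}: no change
So after constraint 3: D(W) = {1,2,3}

Answer: {1,2,3}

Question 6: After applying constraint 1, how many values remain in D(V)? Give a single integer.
Answer: 4

Derivation:
Constraint 1 (W < V) on D(W)={1,2,3,4,5} D(V)={1,2,3,4,5}: W {1,2,3,4,5}->{1,2,3,4}; V {1,2,3,4,5}->{2,3,4,5}
So after constraint 1: D(V)={2,3,4,5}, size = 4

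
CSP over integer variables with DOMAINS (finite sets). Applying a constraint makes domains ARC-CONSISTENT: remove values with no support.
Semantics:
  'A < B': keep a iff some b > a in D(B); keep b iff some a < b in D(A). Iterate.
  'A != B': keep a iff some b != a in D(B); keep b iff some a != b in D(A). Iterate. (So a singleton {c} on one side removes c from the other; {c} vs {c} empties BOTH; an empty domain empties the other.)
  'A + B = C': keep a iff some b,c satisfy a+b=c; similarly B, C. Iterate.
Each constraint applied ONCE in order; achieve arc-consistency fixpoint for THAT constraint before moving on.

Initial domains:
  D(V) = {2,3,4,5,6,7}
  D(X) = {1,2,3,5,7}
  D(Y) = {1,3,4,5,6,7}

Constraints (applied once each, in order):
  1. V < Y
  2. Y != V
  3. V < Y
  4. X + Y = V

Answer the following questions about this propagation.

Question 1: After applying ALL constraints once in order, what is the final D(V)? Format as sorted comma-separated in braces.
Constraint 1 (V < Y) on D(V)={2,3,4,5,6,7} D(Y)={1,3,4,5,6,7}: V {2,3,4,5,6,7}->{2,3,4,5,6}; Y {1,3,4,5,6,7}->{3,4,5,6,7}
Constraint 2 (Y != V) on D(Y)={3,4,5,6,7} D(V)={2,3,4,5,6}: no change
Constraint 3 (V < Y) on D(V)={2,3,4,5,6} D(Y)={3,4,5,6,7}: no change
Constraint 4 (X + Y = V) on D(X)={1,2,3,5,7} D(Y)={3,4,5,6,7} D(V)={2,3,4,5,6}: X {1,2,3,5,7}->{1,2,3}; Y {3,4,5,6,7}->{3,4,5}; V {2,3,4,5,6}->{4,5,6}
So after all 4 constraints: D(V) = {4,5,6}

Answer: {4,5,6}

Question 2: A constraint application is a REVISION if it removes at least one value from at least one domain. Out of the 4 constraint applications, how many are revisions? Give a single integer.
Constraint 1 (V < Y) on D(V)={2,3,4,5,6,7} D(Y)={1,3,4,5,6,7}: V {2,3,4,5,6,7}->{2,3,4,5,6}; Y {1,3,4,5,6,7}->{3,4,5,6,7} => REVISION
Constraint 2 (Y != V) on D(Y)={3,4,5,6,7} D(V)={2,3,4,5,6}: no change => not a revision
Constraint 3 (V < Y) on D(V)={2,3,4,5,6} D(Y)={3,4,5,6,7}: no change => not a revision
Constraint 4 (X + Y = V) on D(X)={1,2,3,5,7} D(Y)={3,4,5,6,7} D(V)={2,3,4,5,6}: X {1,2,3,5,7}->{1,2,3}; Y {3,4,5,6,7}->{3,4,5}; V {2,3,4,5,6}->{4,5,6} => REVISION
Total revisions = 2

Answer: 2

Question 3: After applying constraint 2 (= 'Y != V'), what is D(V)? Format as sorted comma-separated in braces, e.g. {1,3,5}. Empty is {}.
Constraint 1 (V < Y) on D(V)={2,3,4,5,6,7} D(Y)={1,3,4,5,6,7}: V {2,3,4,5,6,7}->{2,3,4,5,6}; Y {1,3,4,5,6,7}->{3,4,5,6,7}
Constraint 2 (Y != V) on D(Y)={3,4,5,6,7} D(V)={2,3,4,5,6}: no change
So after constraint 2: D(V) = {2,3,4,5,6}

Answer: {2,3,4,5,6}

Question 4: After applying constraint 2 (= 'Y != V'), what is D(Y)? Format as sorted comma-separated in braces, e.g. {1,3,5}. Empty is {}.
Answer: {3,4,5,6,7}

Derivation:
Constraint 1 (V < Y) on D(V)={2,3,4,5,6,7} D(Y)={1,3,4,5,6,7}: V {2,3,4,5,6,7}->{2,3,4,5,6}; Y {1,3,4,5,6,7}->{3,4,5,6,7}
Constraint 2 (Y != V) on D(Y)={3,4,5,6,7} D(V)={2,3,4,5,6}: no change
So after constraint 2: D(Y) = {3,4,5,6,7}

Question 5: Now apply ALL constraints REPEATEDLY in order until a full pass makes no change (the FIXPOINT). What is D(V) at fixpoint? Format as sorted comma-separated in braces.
Answer: {}

Derivation:
pass 0 (initial): D(V)={2,3,4,5,6,7}
pass 1: V {2,3,4,5,6,7}->{4,5,6}; X {1,2,3,5,7}->{1,2,3}; Y {1,3,4,5,6,7}->{3,4,5}
pass 2: V {4,5,6}->{}; X {1,2,3}->{}; Y {3,4,5}->{}
pass 3: no change
Fixpoint after 3 passes: D(V) = {}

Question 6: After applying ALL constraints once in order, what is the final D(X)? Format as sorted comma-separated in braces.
Answer: {1,2,3}

Derivation:
Constraint 1 (V < Y) on D(V)={2,3,4,5,6,7} D(Y)={1,3,4,5,6,7}: V {2,3,4,5,6,7}->{2,3,4,5,6}; Y {1,3,4,5,6,7}->{3,4,5,6,7}
Constraint 2 (Y != V) on D(Y)={3,4,5,6,7} D(V)={2,3,4,5,6}: no change
Constraint 3 (V < Y) on D(V)={2,3,4,5,6} D(Y)={3,4,5,6,7}: no change
Constraint 4 (X + Y = V) on D(X)={1,2,3,5,7} D(Y)={3,4,5,6,7} D(V)={2,3,4,5,6}: X {1,2,3,5,7}->{1,2,3}; Y {3,4,5,6,7}->{3,4,5}; V {2,3,4,5,6}->{4,5,6}
So after all 4 constraints: D(X) = {1,2,3}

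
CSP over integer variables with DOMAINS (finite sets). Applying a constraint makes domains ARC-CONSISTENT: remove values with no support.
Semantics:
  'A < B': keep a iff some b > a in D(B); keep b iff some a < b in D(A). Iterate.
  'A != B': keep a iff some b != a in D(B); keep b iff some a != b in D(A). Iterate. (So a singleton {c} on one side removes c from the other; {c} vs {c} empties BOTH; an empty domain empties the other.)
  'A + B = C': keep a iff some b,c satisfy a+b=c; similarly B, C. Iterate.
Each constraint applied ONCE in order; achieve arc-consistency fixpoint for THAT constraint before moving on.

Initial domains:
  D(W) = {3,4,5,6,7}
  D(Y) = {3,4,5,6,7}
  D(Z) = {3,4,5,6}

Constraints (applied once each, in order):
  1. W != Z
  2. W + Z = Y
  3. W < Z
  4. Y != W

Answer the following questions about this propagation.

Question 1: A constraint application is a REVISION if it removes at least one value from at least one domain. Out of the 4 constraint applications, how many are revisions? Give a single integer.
Constraint 1 (W != Z) on D(W)={3,4,5,6,7} D(Z)={3,4,5,6}: no change => not a revision
Constraint 2 (W + Z = Y) on D(W)={3,4,5,6,7} D(Z)={3,4,5,6} D(Y)={3,4,5,6,7}: W {3,4,5,6,7}->{3,4}; Z {3,4,5,6}->{3,4}; Y {3,4,5,6,7}->{6,7} => REVISION
Constraint 3 (W < Z) on D(W)={3,4} D(Z)={3,4}: W {3,4}->{3}; Z {3,4}->{4} => REVISION
Constraint 4 (Y != W) on D(Y)={6,7} D(W)={3}: no change => not a revision
Total revisions = 2

Answer: 2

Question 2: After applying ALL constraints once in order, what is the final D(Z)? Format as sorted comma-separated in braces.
Constraint 1 (W != Z) on D(W)={3,4,5,6,7} D(Z)={3,4,5,6}: no change
Constraint 2 (W + Z = Y) on D(W)={3,4,5,6,7} D(Z)={3,4,5,6} D(Y)={3,4,5,6,7}: W {3,4,5,6,7}->{3,4}; Z {3,4,5,6}->{3,4}; Y {3,4,5,6,7}->{6,7}
Constraint 3 (W < Z) on D(W)={3,4} D(Z)={3,4}: W {3,4}->{3}; Z {3,4}->{4}
Constraint 4 (Y != W) on D(Y)={6,7} D(W)={3}: no change
So after all 4 constraints: D(Z) = {4}

Answer: {4}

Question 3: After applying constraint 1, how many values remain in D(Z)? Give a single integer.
Constraint 1 (W != Z) on D(W)={3,4,5,6,7} D(Z)={3,4,5,6}: no change
So after constraint 1: D(Z)={3,4,5,6}, size = 4

Answer: 4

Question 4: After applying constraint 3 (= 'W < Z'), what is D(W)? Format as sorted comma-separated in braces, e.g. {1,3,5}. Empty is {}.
Constraint 1 (W != Z) on D(W)={3,4,5,6,7} D(Z)={3,4,5,6}: no change
Constraint 2 (W + Z = Y) on D(W)={3,4,5,6,7} D(Z)={3,4,5,6} D(Y)={3,4,5,6,7}: W {3,4,5,6,7}->{3,4}; Z {3,4,5,6}->{3,4}; Y {3,4,5,6,7}->{6,7}
Constraint 3 (W < Z) on D(W)={3,4} D(Z)={3,4}: W {3,4}->{3}; Z {3,4}->{4}
So after constraint 3: D(W) = {3}

Answer: {3}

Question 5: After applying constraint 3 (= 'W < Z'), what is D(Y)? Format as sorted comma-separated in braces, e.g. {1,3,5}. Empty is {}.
Answer: {6,7}

Derivation:
Constraint 1 (W != Z) on D(W)={3,4,5,6,7} D(Z)={3,4,5,6}: no change
Constraint 2 (W + Z = Y) on D(W)={3,4,5,6,7} D(Z)={3,4,5,6} D(Y)={3,4,5,6,7}: W {3,4,5,6,7}->{3,4}; Z {3,4,5,6}->{3,4}; Y {3,4,5,6,7}->{6,7}
Constraint 3 (W < Z) on D(W)={3,4} D(Z)={3,4}: W {3,4}->{3}; Z {3,4}->{4}
So after constraint 3: D(Y) = {6,7}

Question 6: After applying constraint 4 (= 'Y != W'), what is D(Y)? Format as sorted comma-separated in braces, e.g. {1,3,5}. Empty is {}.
Answer: {6,7}

Derivation:
Constraint 1 (W != Z) on D(W)={3,4,5,6,7} D(Z)={3,4,5,6}: no change
Constraint 2 (W + Z = Y) on D(W)={3,4,5,6,7} D(Z)={3,4,5,6} D(Y)={3,4,5,6,7}: W {3,4,5,6,7}->{3,4}; Z {3,4,5,6}->{3,4}; Y {3,4,5,6,7}->{6,7}
Constraint 3 (W < Z) on D(W)={3,4} D(Z)={3,4}: W {3,4}->{3}; Z {3,4}->{4}
Constraint 4 (Y != W) on D(Y)={6,7} D(W)={3}: no change
So after constraint 4: D(Y) = {6,7}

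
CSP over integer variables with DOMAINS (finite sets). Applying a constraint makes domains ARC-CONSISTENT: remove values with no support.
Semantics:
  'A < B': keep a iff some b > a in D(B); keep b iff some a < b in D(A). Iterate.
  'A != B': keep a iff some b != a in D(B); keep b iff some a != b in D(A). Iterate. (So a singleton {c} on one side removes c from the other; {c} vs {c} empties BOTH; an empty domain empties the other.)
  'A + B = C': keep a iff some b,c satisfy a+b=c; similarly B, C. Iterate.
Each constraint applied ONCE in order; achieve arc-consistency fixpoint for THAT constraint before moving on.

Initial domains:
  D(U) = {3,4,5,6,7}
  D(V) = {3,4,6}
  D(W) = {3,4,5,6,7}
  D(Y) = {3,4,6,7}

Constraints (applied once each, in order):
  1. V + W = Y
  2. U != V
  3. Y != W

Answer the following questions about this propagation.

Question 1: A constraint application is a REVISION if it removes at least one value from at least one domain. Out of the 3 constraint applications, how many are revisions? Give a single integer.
Answer: 1

Derivation:
Constraint 1 (V + W = Y) on D(V)={3,4,6} D(W)={3,4,5,6,7} D(Y)={3,4,6,7}: V {3,4,6}->{3,4}; W {3,4,5,6,7}->{3,4}; Y {3,4,6,7}->{6,7} => REVISION
Constraint 2 (U != V) on D(U)={3,4,5,6,7} D(V)={3,4}: no change => not a revision
Constraint 3 (Y != W) on D(Y)={6,7} D(W)={3,4}: no change => not a revision
Total revisions = 1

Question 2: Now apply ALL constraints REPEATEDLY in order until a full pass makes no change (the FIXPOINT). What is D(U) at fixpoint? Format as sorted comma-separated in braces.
Answer: {3,4,5,6,7}

Derivation:
pass 0 (initial): D(U)={3,4,5,6,7}
pass 1: V {3,4,6}->{3,4}; W {3,4,5,6,7}->{3,4}; Y {3,4,6,7}->{6,7}
pass 2: no change
Fixpoint after 2 passes: D(U) = {3,4,5,6,7}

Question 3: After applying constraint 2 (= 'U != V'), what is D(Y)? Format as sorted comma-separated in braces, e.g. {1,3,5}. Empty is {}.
Answer: {6,7}

Derivation:
Constraint 1 (V + W = Y) on D(V)={3,4,6} D(W)={3,4,5,6,7} D(Y)={3,4,6,7}: V {3,4,6}->{3,4}; W {3,4,5,6,7}->{3,4}; Y {3,4,6,7}->{6,7}
Constraint 2 (U != V) on D(U)={3,4,5,6,7} D(V)={3,4}: no change
So after constraint 2: D(Y) = {6,7}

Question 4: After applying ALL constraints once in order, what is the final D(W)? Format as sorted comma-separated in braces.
Constraint 1 (V + W = Y) on D(V)={3,4,6} D(W)={3,4,5,6,7} D(Y)={3,4,6,7}: V {3,4,6}->{3,4}; W {3,4,5,6,7}->{3,4}; Y {3,4,6,7}->{6,7}
Constraint 2 (U != V) on D(U)={3,4,5,6,7} D(V)={3,4}: no change
Constraint 3 (Y != W) on D(Y)={6,7} D(W)={3,4}: no change
So after all 3 constraints: D(W) = {3,4}

Answer: {3,4}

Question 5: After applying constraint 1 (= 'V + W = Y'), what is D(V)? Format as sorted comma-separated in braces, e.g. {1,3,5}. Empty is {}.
Constraint 1 (V + W = Y) on D(V)={3,4,6} D(W)={3,4,5,6,7} D(Y)={3,4,6,7}: V {3,4,6}->{3,4}; W {3,4,5,6,7}->{3,4}; Y {3,4,6,7}->{6,7}
So after constraint 1: D(V) = {3,4}

Answer: {3,4}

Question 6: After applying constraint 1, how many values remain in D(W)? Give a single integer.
Constraint 1 (V + W = Y) on D(V)={3,4,6} D(W)={3,4,5,6,7} D(Y)={3,4,6,7}: V {3,4,6}->{3,4}; W {3,4,5,6,7}->{3,4}; Y {3,4,6,7}->{6,7}
So after constraint 1: D(W)={3,4}, size = 2

Answer: 2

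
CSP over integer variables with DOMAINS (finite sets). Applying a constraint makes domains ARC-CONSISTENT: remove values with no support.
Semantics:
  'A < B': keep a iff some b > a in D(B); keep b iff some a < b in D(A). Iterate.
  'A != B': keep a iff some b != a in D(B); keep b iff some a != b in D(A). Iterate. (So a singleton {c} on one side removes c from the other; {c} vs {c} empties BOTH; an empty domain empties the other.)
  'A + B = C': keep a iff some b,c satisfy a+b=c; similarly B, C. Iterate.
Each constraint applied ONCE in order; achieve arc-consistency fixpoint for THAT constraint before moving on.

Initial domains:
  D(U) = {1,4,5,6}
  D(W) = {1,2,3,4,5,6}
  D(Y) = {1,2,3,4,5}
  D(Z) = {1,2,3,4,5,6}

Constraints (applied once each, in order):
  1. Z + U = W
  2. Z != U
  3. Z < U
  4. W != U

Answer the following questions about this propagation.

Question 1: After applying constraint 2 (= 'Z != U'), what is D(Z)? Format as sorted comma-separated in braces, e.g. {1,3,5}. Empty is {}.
Answer: {1,2,3,4,5}

Derivation:
Constraint 1 (Z + U = W) on D(Z)={1,2,3,4,5,6} D(U)={1,4,5,6} D(W)={1,2,3,4,5,6}: Z {1,2,3,4,5,6}->{1,2,3,4,5}; U {1,4,5,6}->{1,4,5}; W {1,2,3,4,5,6}->{2,3,4,5,6}
Constraint 2 (Z != U) on D(Z)={1,2,3,4,5} D(U)={1,4,5}: no change
So after constraint 2: D(Z) = {1,2,3,4,5}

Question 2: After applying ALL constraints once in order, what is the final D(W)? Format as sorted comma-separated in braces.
Answer: {2,3,4,5,6}

Derivation:
Constraint 1 (Z + U = W) on D(Z)={1,2,3,4,5,6} D(U)={1,4,5,6} D(W)={1,2,3,4,5,6}: Z {1,2,3,4,5,6}->{1,2,3,4,5}; U {1,4,5,6}->{1,4,5}; W {1,2,3,4,5,6}->{2,3,4,5,6}
Constraint 2 (Z != U) on D(Z)={1,2,3,4,5} D(U)={1,4,5}: no change
Constraint 3 (Z < U) on D(Z)={1,2,3,4,5} D(U)={1,4,5}: Z {1,2,3,4,5}->{1,2,3,4}; U {1,4,5}->{4,5}
Constraint 4 (W != U) on D(W)={2,3,4,5,6} D(U)={4,5}: no change
So after all 4 constraints: D(W) = {2,3,4,5,6}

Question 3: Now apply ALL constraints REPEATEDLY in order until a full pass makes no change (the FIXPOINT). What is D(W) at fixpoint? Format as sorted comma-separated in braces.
Answer: {5,6}

Derivation:
pass 0 (initial): D(W)={1,2,3,4,5,6}
pass 1: U {1,4,5,6}->{4,5}; W {1,2,3,4,5,6}->{2,3,4,5,6}; Z {1,2,3,4,5,6}->{1,2,3,4}
pass 2: W {2,3,4,5,6}->{5,6}; Z {1,2,3,4}->{1,2}
pass 3: no change
Fixpoint after 3 passes: D(W) = {5,6}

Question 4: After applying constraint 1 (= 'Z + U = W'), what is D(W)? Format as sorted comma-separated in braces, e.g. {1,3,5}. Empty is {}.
Constraint 1 (Z + U = W) on D(Z)={1,2,3,4,5,6} D(U)={1,4,5,6} D(W)={1,2,3,4,5,6}: Z {1,2,3,4,5,6}->{1,2,3,4,5}; U {1,4,5,6}->{1,4,5}; W {1,2,3,4,5,6}->{2,3,4,5,6}
So after constraint 1: D(W) = {2,3,4,5,6}

Answer: {2,3,4,5,6}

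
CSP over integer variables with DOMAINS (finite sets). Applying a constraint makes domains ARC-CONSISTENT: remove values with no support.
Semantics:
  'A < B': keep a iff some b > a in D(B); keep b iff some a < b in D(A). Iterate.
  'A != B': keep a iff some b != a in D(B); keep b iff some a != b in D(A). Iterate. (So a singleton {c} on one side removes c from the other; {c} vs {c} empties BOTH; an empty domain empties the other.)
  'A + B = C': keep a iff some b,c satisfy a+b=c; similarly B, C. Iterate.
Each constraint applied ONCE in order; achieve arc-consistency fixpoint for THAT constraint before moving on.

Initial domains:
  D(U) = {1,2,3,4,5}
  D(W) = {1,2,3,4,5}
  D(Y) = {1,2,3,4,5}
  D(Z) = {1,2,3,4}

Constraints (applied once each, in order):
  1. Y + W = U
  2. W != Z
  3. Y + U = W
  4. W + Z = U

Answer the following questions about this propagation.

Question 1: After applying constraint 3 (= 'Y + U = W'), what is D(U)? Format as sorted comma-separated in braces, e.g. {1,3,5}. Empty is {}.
Constraint 1 (Y + W = U) on D(Y)={1,2,3,4,5} D(W)={1,2,3,4,5} D(U)={1,2,3,4,5}: Y {1,2,3,4,5}->{1,2,3,4}; W {1,2,3,4,5}->{1,2,3,4}; U {1,2,3,4,5}->{2,3,4,5}
Constraint 2 (W != Z) on D(W)={1,2,3,4} D(Z)={1,2,3,4}: no change
Constraint 3 (Y + U = W) on D(Y)={1,2,3,4} D(U)={2,3,4,5} D(W)={1,2,3,4}: Y {1,2,3,4}->{1,2}; U {2,3,4,5}->{2,3}; W {1,2,3,4}->{3,4}
So after constraint 3: D(U) = {2,3}

Answer: {2,3}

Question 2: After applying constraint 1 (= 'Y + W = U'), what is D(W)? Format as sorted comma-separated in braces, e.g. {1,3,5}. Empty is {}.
Answer: {1,2,3,4}

Derivation:
Constraint 1 (Y + W = U) on D(Y)={1,2,3,4,5} D(W)={1,2,3,4,5} D(U)={1,2,3,4,5}: Y {1,2,3,4,5}->{1,2,3,4}; W {1,2,3,4,5}->{1,2,3,4}; U {1,2,3,4,5}->{2,3,4,5}
So after constraint 1: D(W) = {1,2,3,4}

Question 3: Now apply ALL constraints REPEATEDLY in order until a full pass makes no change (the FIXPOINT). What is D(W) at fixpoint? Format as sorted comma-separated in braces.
pass 0 (initial): D(W)={1,2,3,4,5}
pass 1: U {1,2,3,4,5}->{}; W {1,2,3,4,5}->{}; Y {1,2,3,4,5}->{1,2}; Z {1,2,3,4}->{}
pass 2: Y {1,2}->{}
pass 3: no change
Fixpoint after 3 passes: D(W) = {}

Answer: {}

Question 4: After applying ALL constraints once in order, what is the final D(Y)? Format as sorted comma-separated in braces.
Constraint 1 (Y + W = U) on D(Y)={1,2,3,4,5} D(W)={1,2,3,4,5} D(U)={1,2,3,4,5}: Y {1,2,3,4,5}->{1,2,3,4}; W {1,2,3,4,5}->{1,2,3,4}; U {1,2,3,4,5}->{2,3,4,5}
Constraint 2 (W != Z) on D(W)={1,2,3,4} D(Z)={1,2,3,4}: no change
Constraint 3 (Y + U = W) on D(Y)={1,2,3,4} D(U)={2,3,4,5} D(W)={1,2,3,4}: Y {1,2,3,4}->{1,2}; U {2,3,4,5}->{2,3}; W {1,2,3,4}->{3,4}
Constraint 4 (W + Z = U) on D(W)={3,4} D(Z)={1,2,3,4} D(U)={2,3}: W {3,4}->{}; Z {1,2,3,4}->{}; U {2,3}->{}
So after all 4 constraints: D(Y) = {1,2}

Answer: {1,2}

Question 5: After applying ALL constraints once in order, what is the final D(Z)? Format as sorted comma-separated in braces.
Constraint 1 (Y + W = U) on D(Y)={1,2,3,4,5} D(W)={1,2,3,4,5} D(U)={1,2,3,4,5}: Y {1,2,3,4,5}->{1,2,3,4}; W {1,2,3,4,5}->{1,2,3,4}; U {1,2,3,4,5}->{2,3,4,5}
Constraint 2 (W != Z) on D(W)={1,2,3,4} D(Z)={1,2,3,4}: no change
Constraint 3 (Y + U = W) on D(Y)={1,2,3,4} D(U)={2,3,4,5} D(W)={1,2,3,4}: Y {1,2,3,4}->{1,2}; U {2,3,4,5}->{2,3}; W {1,2,3,4}->{3,4}
Constraint 4 (W + Z = U) on D(W)={3,4} D(Z)={1,2,3,4} D(U)={2,3}: W {3,4}->{}; Z {1,2,3,4}->{}; U {2,3}->{}
So after all 4 constraints: D(Z) = {}

Answer: {}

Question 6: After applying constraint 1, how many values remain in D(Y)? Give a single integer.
Constraint 1 (Y + W = U) on D(Y)={1,2,3,4,5} D(W)={1,2,3,4,5} D(U)={1,2,3,4,5}: Y {1,2,3,4,5}->{1,2,3,4}; W {1,2,3,4,5}->{1,2,3,4}; U {1,2,3,4,5}->{2,3,4,5}
So after constraint 1: D(Y)={1,2,3,4}, size = 4

Answer: 4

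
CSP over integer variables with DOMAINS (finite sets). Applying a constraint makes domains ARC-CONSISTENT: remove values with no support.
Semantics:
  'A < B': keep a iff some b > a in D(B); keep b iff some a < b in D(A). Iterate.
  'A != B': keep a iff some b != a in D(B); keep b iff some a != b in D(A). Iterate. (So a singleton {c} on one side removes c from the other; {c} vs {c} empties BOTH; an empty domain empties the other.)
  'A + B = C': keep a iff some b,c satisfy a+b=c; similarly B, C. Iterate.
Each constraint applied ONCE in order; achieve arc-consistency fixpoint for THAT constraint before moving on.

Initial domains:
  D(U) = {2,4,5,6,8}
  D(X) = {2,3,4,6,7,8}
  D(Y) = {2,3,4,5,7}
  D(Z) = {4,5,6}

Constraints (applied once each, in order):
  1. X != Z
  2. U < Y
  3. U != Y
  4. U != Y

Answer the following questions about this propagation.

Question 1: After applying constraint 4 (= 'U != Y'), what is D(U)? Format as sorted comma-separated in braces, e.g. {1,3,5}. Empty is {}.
Answer: {2,4,5,6}

Derivation:
Constraint 1 (X != Z) on D(X)={2,3,4,6,7,8} D(Z)={4,5,6}: no change
Constraint 2 (U < Y) on D(U)={2,4,5,6,8} D(Y)={2,3,4,5,7}: U {2,4,5,6,8}->{2,4,5,6}; Y {2,3,4,5,7}->{3,4,5,7}
Constraint 3 (U != Y) on D(U)={2,4,5,6} D(Y)={3,4,5,7}: no change
Constraint 4 (U != Y) on D(U)={2,4,5,6} D(Y)={3,4,5,7}: no change
So after constraint 4: D(U) = {2,4,5,6}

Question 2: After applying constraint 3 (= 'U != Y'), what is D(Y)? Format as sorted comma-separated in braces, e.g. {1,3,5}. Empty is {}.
Answer: {3,4,5,7}

Derivation:
Constraint 1 (X != Z) on D(X)={2,3,4,6,7,8} D(Z)={4,5,6}: no change
Constraint 2 (U < Y) on D(U)={2,4,5,6,8} D(Y)={2,3,4,5,7}: U {2,4,5,6,8}->{2,4,5,6}; Y {2,3,4,5,7}->{3,4,5,7}
Constraint 3 (U != Y) on D(U)={2,4,5,6} D(Y)={3,4,5,7}: no change
So after constraint 3: D(Y) = {3,4,5,7}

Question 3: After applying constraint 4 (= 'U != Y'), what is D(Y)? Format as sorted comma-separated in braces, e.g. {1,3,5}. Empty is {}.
Answer: {3,4,5,7}

Derivation:
Constraint 1 (X != Z) on D(X)={2,3,4,6,7,8} D(Z)={4,5,6}: no change
Constraint 2 (U < Y) on D(U)={2,4,5,6,8} D(Y)={2,3,4,5,7}: U {2,4,5,6,8}->{2,4,5,6}; Y {2,3,4,5,7}->{3,4,5,7}
Constraint 3 (U != Y) on D(U)={2,4,5,6} D(Y)={3,4,5,7}: no change
Constraint 4 (U != Y) on D(U)={2,4,5,6} D(Y)={3,4,5,7}: no change
So after constraint 4: D(Y) = {3,4,5,7}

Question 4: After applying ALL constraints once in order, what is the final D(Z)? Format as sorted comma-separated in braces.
Constraint 1 (X != Z) on D(X)={2,3,4,6,7,8} D(Z)={4,5,6}: no change
Constraint 2 (U < Y) on D(U)={2,4,5,6,8} D(Y)={2,3,4,5,7}: U {2,4,5,6,8}->{2,4,5,6}; Y {2,3,4,5,7}->{3,4,5,7}
Constraint 3 (U != Y) on D(U)={2,4,5,6} D(Y)={3,4,5,7}: no change
Constraint 4 (U != Y) on D(U)={2,4,5,6} D(Y)={3,4,5,7}: no change
So after all 4 constraints: D(Z) = {4,5,6}

Answer: {4,5,6}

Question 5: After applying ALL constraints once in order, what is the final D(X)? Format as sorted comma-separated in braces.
Answer: {2,3,4,6,7,8}

Derivation:
Constraint 1 (X != Z) on D(X)={2,3,4,6,7,8} D(Z)={4,5,6}: no change
Constraint 2 (U < Y) on D(U)={2,4,5,6,8} D(Y)={2,3,4,5,7}: U {2,4,5,6,8}->{2,4,5,6}; Y {2,3,4,5,7}->{3,4,5,7}
Constraint 3 (U != Y) on D(U)={2,4,5,6} D(Y)={3,4,5,7}: no change
Constraint 4 (U != Y) on D(U)={2,4,5,6} D(Y)={3,4,5,7}: no change
So after all 4 constraints: D(X) = {2,3,4,6,7,8}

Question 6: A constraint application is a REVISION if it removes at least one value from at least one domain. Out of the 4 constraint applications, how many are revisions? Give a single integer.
Answer: 1

Derivation:
Constraint 1 (X != Z) on D(X)={2,3,4,6,7,8} D(Z)={4,5,6}: no change => not a revision
Constraint 2 (U < Y) on D(U)={2,4,5,6,8} D(Y)={2,3,4,5,7}: U {2,4,5,6,8}->{2,4,5,6}; Y {2,3,4,5,7}->{3,4,5,7} => REVISION
Constraint 3 (U != Y) on D(U)={2,4,5,6} D(Y)={3,4,5,7}: no change => not a revision
Constraint 4 (U != Y) on D(U)={2,4,5,6} D(Y)={3,4,5,7}: no change => not a revision
Total revisions = 1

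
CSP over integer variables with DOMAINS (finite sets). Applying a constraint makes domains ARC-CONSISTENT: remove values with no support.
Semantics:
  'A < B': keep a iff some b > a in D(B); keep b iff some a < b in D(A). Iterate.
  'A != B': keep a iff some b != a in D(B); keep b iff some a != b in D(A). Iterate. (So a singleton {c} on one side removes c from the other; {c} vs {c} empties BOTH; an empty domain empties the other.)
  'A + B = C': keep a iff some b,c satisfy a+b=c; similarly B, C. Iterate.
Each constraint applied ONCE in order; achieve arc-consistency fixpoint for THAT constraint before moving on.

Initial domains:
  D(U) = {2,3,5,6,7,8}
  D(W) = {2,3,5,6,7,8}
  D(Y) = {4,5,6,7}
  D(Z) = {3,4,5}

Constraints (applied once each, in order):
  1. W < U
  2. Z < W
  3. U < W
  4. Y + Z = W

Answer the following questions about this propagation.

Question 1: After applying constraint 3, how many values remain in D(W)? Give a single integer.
Constraint 1 (W < U) on D(W)={2,3,5,6,7,8} D(U)={2,3,5,6,7,8}: W {2,3,5,6,7,8}->{2,3,5,6,7}; U {2,3,5,6,7,8}->{3,5,6,7,8}
Constraint 2 (Z < W) on D(Z)={3,4,5} D(W)={2,3,5,6,7}: W {2,3,5,6,7}->{5,6,7}
Constraint 3 (U < W) on D(U)={3,5,6,7,8} D(W)={5,6,7}: U {3,5,6,7,8}->{3,5,6}
So after constraint 3: D(W)={5,6,7}, size = 3

Answer: 3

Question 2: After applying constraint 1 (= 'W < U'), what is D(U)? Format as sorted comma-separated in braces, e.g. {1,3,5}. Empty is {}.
Answer: {3,5,6,7,8}

Derivation:
Constraint 1 (W < U) on D(W)={2,3,5,6,7,8} D(U)={2,3,5,6,7,8}: W {2,3,5,6,7,8}->{2,3,5,6,7}; U {2,3,5,6,7,8}->{3,5,6,7,8}
So after constraint 1: D(U) = {3,5,6,7,8}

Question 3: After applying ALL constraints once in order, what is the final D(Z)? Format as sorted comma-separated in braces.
Answer: {3}

Derivation:
Constraint 1 (W < U) on D(W)={2,3,5,6,7,8} D(U)={2,3,5,6,7,8}: W {2,3,5,6,7,8}->{2,3,5,6,7}; U {2,3,5,6,7,8}->{3,5,6,7,8}
Constraint 2 (Z < W) on D(Z)={3,4,5} D(W)={2,3,5,6,7}: W {2,3,5,6,7}->{5,6,7}
Constraint 3 (U < W) on D(U)={3,5,6,7,8} D(W)={5,6,7}: U {3,5,6,7,8}->{3,5,6}
Constraint 4 (Y + Z = W) on D(Y)={4,5,6,7} D(Z)={3,4,5} D(W)={5,6,7}: Y {4,5,6,7}->{4}; Z {3,4,5}->{3}; W {5,6,7}->{7}
So after all 4 constraints: D(Z) = {3}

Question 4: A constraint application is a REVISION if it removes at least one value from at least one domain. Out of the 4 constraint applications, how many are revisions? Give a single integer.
Answer: 4

Derivation:
Constraint 1 (W < U) on D(W)={2,3,5,6,7,8} D(U)={2,3,5,6,7,8}: W {2,3,5,6,7,8}->{2,3,5,6,7}; U {2,3,5,6,7,8}->{3,5,6,7,8} => REVISION
Constraint 2 (Z < W) on D(Z)={3,4,5} D(W)={2,3,5,6,7}: W {2,3,5,6,7}->{5,6,7} => REVISION
Constraint 3 (U < W) on D(U)={3,5,6,7,8} D(W)={5,6,7}: U {3,5,6,7,8}->{3,5,6} => REVISION
Constraint 4 (Y + Z = W) on D(Y)={4,5,6,7} D(Z)={3,4,5} D(W)={5,6,7}: Y {4,5,6,7}->{4}; Z {3,4,5}->{3}; W {5,6,7}->{7} => REVISION
Total revisions = 4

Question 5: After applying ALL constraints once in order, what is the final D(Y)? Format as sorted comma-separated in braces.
Answer: {4}

Derivation:
Constraint 1 (W < U) on D(W)={2,3,5,6,7,8} D(U)={2,3,5,6,7,8}: W {2,3,5,6,7,8}->{2,3,5,6,7}; U {2,3,5,6,7,8}->{3,5,6,7,8}
Constraint 2 (Z < W) on D(Z)={3,4,5} D(W)={2,3,5,6,7}: W {2,3,5,6,7}->{5,6,7}
Constraint 3 (U < W) on D(U)={3,5,6,7,8} D(W)={5,6,7}: U {3,5,6,7,8}->{3,5,6}
Constraint 4 (Y + Z = W) on D(Y)={4,5,6,7} D(Z)={3,4,5} D(W)={5,6,7}: Y {4,5,6,7}->{4}; Z {3,4,5}->{3}; W {5,6,7}->{7}
So after all 4 constraints: D(Y) = {4}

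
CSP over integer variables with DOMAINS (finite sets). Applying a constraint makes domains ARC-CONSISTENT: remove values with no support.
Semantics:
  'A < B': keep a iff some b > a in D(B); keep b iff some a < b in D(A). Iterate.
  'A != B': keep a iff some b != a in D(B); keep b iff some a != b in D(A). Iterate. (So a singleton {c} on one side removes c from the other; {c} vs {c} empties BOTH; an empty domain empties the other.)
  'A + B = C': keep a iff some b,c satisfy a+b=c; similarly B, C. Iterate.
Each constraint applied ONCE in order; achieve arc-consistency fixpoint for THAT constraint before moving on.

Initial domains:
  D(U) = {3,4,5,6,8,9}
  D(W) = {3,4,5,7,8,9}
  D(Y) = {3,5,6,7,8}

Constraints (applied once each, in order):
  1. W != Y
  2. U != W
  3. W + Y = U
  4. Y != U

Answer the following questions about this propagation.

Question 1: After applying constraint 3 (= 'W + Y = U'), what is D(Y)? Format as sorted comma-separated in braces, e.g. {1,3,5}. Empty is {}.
Constraint 1 (W != Y) on D(W)={3,4,5,7,8,9} D(Y)={3,5,6,7,8}: no change
Constraint 2 (U != W) on D(U)={3,4,5,6,8,9} D(W)={3,4,5,7,8,9}: no change
Constraint 3 (W + Y = U) on D(W)={3,4,5,7,8,9} D(Y)={3,5,6,7,8} D(U)={3,4,5,6,8,9}: W {3,4,5,7,8,9}->{3,4,5}; Y {3,5,6,7,8}->{3,5,6}; U {3,4,5,6,8,9}->{6,8,9}
So after constraint 3: D(Y) = {3,5,6}

Answer: {3,5,6}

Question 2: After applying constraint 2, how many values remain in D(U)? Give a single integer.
Constraint 1 (W != Y) on D(W)={3,4,5,7,8,9} D(Y)={3,5,6,7,8}: no change
Constraint 2 (U != W) on D(U)={3,4,5,6,8,9} D(W)={3,4,5,7,8,9}: no change
So after constraint 2: D(U)={3,4,5,6,8,9}, size = 6

Answer: 6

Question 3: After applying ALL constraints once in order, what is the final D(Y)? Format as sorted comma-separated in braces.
Answer: {3,5,6}

Derivation:
Constraint 1 (W != Y) on D(W)={3,4,5,7,8,9} D(Y)={3,5,6,7,8}: no change
Constraint 2 (U != W) on D(U)={3,4,5,6,8,9} D(W)={3,4,5,7,8,9}: no change
Constraint 3 (W + Y = U) on D(W)={3,4,5,7,8,9} D(Y)={3,5,6,7,8} D(U)={3,4,5,6,8,9}: W {3,4,5,7,8,9}->{3,4,5}; Y {3,5,6,7,8}->{3,5,6}; U {3,4,5,6,8,9}->{6,8,9}
Constraint 4 (Y != U) on D(Y)={3,5,6} D(U)={6,8,9}: no change
So after all 4 constraints: D(Y) = {3,5,6}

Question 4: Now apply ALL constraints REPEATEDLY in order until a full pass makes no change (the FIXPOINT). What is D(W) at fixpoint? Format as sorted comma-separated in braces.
Answer: {3,4,5}

Derivation:
pass 0 (initial): D(W)={3,4,5,7,8,9}
pass 1: U {3,4,5,6,8,9}->{6,8,9}; W {3,4,5,7,8,9}->{3,4,5}; Y {3,5,6,7,8}->{3,5,6}
pass 2: no change
Fixpoint after 2 passes: D(W) = {3,4,5}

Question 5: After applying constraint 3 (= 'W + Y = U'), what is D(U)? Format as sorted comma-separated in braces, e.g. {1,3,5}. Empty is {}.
Answer: {6,8,9}

Derivation:
Constraint 1 (W != Y) on D(W)={3,4,5,7,8,9} D(Y)={3,5,6,7,8}: no change
Constraint 2 (U != W) on D(U)={3,4,5,6,8,9} D(W)={3,4,5,7,8,9}: no change
Constraint 3 (W + Y = U) on D(W)={3,4,5,7,8,9} D(Y)={3,5,6,7,8} D(U)={3,4,5,6,8,9}: W {3,4,5,7,8,9}->{3,4,5}; Y {3,5,6,7,8}->{3,5,6}; U {3,4,5,6,8,9}->{6,8,9}
So after constraint 3: D(U) = {6,8,9}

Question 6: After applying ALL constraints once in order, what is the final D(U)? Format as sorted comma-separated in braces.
Constraint 1 (W != Y) on D(W)={3,4,5,7,8,9} D(Y)={3,5,6,7,8}: no change
Constraint 2 (U != W) on D(U)={3,4,5,6,8,9} D(W)={3,4,5,7,8,9}: no change
Constraint 3 (W + Y = U) on D(W)={3,4,5,7,8,9} D(Y)={3,5,6,7,8} D(U)={3,4,5,6,8,9}: W {3,4,5,7,8,9}->{3,4,5}; Y {3,5,6,7,8}->{3,5,6}; U {3,4,5,6,8,9}->{6,8,9}
Constraint 4 (Y != U) on D(Y)={3,5,6} D(U)={6,8,9}: no change
So after all 4 constraints: D(U) = {6,8,9}

Answer: {6,8,9}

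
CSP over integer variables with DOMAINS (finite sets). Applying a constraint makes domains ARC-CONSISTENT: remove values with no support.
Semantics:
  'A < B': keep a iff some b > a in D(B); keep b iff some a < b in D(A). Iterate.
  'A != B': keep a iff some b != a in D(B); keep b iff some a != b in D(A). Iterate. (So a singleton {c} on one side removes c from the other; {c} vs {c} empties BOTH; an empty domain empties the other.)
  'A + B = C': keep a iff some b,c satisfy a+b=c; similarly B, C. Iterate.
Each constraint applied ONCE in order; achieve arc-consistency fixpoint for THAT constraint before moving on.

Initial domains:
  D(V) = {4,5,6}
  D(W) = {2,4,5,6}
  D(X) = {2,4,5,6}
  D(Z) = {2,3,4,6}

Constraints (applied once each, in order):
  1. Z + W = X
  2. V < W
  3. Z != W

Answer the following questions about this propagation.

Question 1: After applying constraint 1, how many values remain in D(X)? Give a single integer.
Answer: 3

Derivation:
Constraint 1 (Z + W = X) on D(Z)={2,3,4,6} D(W)={2,4,5,6} D(X)={2,4,5,6}: Z {2,3,4,6}->{2,3,4}; W {2,4,5,6}->{2,4}; X {2,4,5,6}->{4,5,6}
So after constraint 1: D(X)={4,5,6}, size = 3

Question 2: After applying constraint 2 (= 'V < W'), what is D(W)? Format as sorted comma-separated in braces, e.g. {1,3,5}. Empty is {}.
Constraint 1 (Z + W = X) on D(Z)={2,3,4,6} D(W)={2,4,5,6} D(X)={2,4,5,6}: Z {2,3,4,6}->{2,3,4}; W {2,4,5,6}->{2,4}; X {2,4,5,6}->{4,5,6}
Constraint 2 (V < W) on D(V)={4,5,6} D(W)={2,4}: V {4,5,6}->{}; W {2,4}->{}
So after constraint 2: D(W) = {}

Answer: {}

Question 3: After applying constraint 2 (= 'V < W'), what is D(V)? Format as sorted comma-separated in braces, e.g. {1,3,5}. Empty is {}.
Answer: {}

Derivation:
Constraint 1 (Z + W = X) on D(Z)={2,3,4,6} D(W)={2,4,5,6} D(X)={2,4,5,6}: Z {2,3,4,6}->{2,3,4}; W {2,4,5,6}->{2,4}; X {2,4,5,6}->{4,5,6}
Constraint 2 (V < W) on D(V)={4,5,6} D(W)={2,4}: V {4,5,6}->{}; W {2,4}->{}
So after constraint 2: D(V) = {}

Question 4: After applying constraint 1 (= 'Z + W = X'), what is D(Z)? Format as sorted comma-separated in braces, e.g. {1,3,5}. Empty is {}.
Constraint 1 (Z + W = X) on D(Z)={2,3,4,6} D(W)={2,4,5,6} D(X)={2,4,5,6}: Z {2,3,4,6}->{2,3,4}; W {2,4,5,6}->{2,4}; X {2,4,5,6}->{4,5,6}
So after constraint 1: D(Z) = {2,3,4}

Answer: {2,3,4}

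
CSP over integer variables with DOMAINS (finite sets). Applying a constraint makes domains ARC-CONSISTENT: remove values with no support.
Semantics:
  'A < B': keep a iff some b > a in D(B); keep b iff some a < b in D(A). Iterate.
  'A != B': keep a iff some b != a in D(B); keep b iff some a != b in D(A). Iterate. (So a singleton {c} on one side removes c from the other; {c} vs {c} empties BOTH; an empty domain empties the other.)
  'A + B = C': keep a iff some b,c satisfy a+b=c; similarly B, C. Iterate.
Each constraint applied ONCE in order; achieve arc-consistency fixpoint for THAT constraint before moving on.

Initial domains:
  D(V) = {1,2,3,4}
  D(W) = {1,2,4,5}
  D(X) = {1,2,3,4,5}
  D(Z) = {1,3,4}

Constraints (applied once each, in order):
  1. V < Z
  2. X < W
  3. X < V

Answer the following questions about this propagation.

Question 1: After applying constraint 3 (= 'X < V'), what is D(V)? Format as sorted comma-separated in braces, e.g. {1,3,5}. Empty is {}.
Constraint 1 (V < Z) on D(V)={1,2,3,4} D(Z)={1,3,4}: V {1,2,3,4}->{1,2,3}; Z {1,3,4}->{3,4}
Constraint 2 (X < W) on D(X)={1,2,3,4,5} D(W)={1,2,4,5}: X {1,2,3,4,5}->{1,2,3,4}; W {1,2,4,5}->{2,4,5}
Constraint 3 (X < V) on D(X)={1,2,3,4} D(V)={1,2,3}: X {1,2,3,4}->{1,2}; V {1,2,3}->{2,3}
So after constraint 3: D(V) = {2,3}

Answer: {2,3}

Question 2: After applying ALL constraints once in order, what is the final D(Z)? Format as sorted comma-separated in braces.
Answer: {3,4}

Derivation:
Constraint 1 (V < Z) on D(V)={1,2,3,4} D(Z)={1,3,4}: V {1,2,3,4}->{1,2,3}; Z {1,3,4}->{3,4}
Constraint 2 (X < W) on D(X)={1,2,3,4,5} D(W)={1,2,4,5}: X {1,2,3,4,5}->{1,2,3,4}; W {1,2,4,5}->{2,4,5}
Constraint 3 (X < V) on D(X)={1,2,3,4} D(V)={1,2,3}: X {1,2,3,4}->{1,2}; V {1,2,3}->{2,3}
So after all 3 constraints: D(Z) = {3,4}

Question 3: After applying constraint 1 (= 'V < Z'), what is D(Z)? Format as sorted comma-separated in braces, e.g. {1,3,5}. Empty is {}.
Answer: {3,4}

Derivation:
Constraint 1 (V < Z) on D(V)={1,2,3,4} D(Z)={1,3,4}: V {1,2,3,4}->{1,2,3}; Z {1,3,4}->{3,4}
So after constraint 1: D(Z) = {3,4}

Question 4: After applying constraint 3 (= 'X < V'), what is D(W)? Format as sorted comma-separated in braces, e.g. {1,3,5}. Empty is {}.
Constraint 1 (V < Z) on D(V)={1,2,3,4} D(Z)={1,3,4}: V {1,2,3,4}->{1,2,3}; Z {1,3,4}->{3,4}
Constraint 2 (X < W) on D(X)={1,2,3,4,5} D(W)={1,2,4,5}: X {1,2,3,4,5}->{1,2,3,4}; W {1,2,4,5}->{2,4,5}
Constraint 3 (X < V) on D(X)={1,2,3,4} D(V)={1,2,3}: X {1,2,3,4}->{1,2}; V {1,2,3}->{2,3}
So after constraint 3: D(W) = {2,4,5}

Answer: {2,4,5}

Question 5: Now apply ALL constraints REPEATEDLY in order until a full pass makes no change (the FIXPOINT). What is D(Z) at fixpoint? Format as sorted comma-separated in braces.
Answer: {3,4}

Derivation:
pass 0 (initial): D(Z)={1,3,4}
pass 1: V {1,2,3,4}->{2,3}; W {1,2,4,5}->{2,4,5}; X {1,2,3,4,5}->{1,2}; Z {1,3,4}->{3,4}
pass 2: no change
Fixpoint after 2 passes: D(Z) = {3,4}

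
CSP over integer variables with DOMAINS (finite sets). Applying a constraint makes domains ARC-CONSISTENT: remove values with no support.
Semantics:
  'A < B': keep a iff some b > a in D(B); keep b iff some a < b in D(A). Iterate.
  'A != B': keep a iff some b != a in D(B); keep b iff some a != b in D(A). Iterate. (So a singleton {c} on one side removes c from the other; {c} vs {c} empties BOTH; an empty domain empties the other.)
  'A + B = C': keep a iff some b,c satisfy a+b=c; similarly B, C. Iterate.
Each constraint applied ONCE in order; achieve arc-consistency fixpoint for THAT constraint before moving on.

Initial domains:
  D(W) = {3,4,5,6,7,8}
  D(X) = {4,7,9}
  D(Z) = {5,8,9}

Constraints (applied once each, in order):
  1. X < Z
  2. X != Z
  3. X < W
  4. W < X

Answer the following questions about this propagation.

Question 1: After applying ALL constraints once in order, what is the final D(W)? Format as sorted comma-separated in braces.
Answer: {5,6}

Derivation:
Constraint 1 (X < Z) on D(X)={4,7,9} D(Z)={5,8,9}: X {4,7,9}->{4,7}
Constraint 2 (X != Z) on D(X)={4,7} D(Z)={5,8,9}: no change
Constraint 3 (X < W) on D(X)={4,7} D(W)={3,4,5,6,7,8}: W {3,4,5,6,7,8}->{5,6,7,8}
Constraint 4 (W < X) on D(W)={5,6,7,8} D(X)={4,7}: W {5,6,7,8}->{5,6}; X {4,7}->{7}
So after all 4 constraints: D(W) = {5,6}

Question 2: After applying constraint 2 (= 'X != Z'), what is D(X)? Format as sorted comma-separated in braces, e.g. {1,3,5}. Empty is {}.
Answer: {4,7}

Derivation:
Constraint 1 (X < Z) on D(X)={4,7,9} D(Z)={5,8,9}: X {4,7,9}->{4,7}
Constraint 2 (X != Z) on D(X)={4,7} D(Z)={5,8,9}: no change
So after constraint 2: D(X) = {4,7}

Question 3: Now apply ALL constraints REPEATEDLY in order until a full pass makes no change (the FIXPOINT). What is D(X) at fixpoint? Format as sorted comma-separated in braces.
Answer: {}

Derivation:
pass 0 (initial): D(X)={4,7,9}
pass 1: W {3,4,5,6,7,8}->{5,6}; X {4,7,9}->{7}
pass 2: W {5,6}->{}; X {7}->{}; Z {5,8,9}->{8,9}
pass 3: Z {8,9}->{}
pass 4: no change
Fixpoint after 4 passes: D(X) = {}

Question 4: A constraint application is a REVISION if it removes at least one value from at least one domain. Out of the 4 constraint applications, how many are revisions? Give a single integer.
Constraint 1 (X < Z) on D(X)={4,7,9} D(Z)={5,8,9}: X {4,7,9}->{4,7} => REVISION
Constraint 2 (X != Z) on D(X)={4,7} D(Z)={5,8,9}: no change => not a revision
Constraint 3 (X < W) on D(X)={4,7} D(W)={3,4,5,6,7,8}: W {3,4,5,6,7,8}->{5,6,7,8} => REVISION
Constraint 4 (W < X) on D(W)={5,6,7,8} D(X)={4,7}: W {5,6,7,8}->{5,6}; X {4,7}->{7} => REVISION
Total revisions = 3

Answer: 3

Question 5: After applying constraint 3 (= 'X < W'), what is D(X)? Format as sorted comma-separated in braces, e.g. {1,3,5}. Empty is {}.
Answer: {4,7}

Derivation:
Constraint 1 (X < Z) on D(X)={4,7,9} D(Z)={5,8,9}: X {4,7,9}->{4,7}
Constraint 2 (X != Z) on D(X)={4,7} D(Z)={5,8,9}: no change
Constraint 3 (X < W) on D(X)={4,7} D(W)={3,4,5,6,7,8}: W {3,4,5,6,7,8}->{5,6,7,8}
So after constraint 3: D(X) = {4,7}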